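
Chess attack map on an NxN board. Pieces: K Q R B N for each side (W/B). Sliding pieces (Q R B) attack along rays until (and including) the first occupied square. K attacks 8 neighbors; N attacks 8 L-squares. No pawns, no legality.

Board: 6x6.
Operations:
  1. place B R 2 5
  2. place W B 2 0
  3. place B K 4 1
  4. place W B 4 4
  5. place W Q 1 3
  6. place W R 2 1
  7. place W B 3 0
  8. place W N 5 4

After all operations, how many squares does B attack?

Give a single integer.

Op 1: place BR@(2,5)
Op 2: place WB@(2,0)
Op 3: place BK@(4,1)
Op 4: place WB@(4,4)
Op 5: place WQ@(1,3)
Op 6: place WR@(2,1)
Op 7: place WB@(3,0)
Op 8: place WN@(5,4)
Per-piece attacks for B:
  BR@(2,5): attacks (2,4) (2,3) (2,2) (2,1) (3,5) (4,5) (5,5) (1,5) (0,5) [ray(0,-1) blocked at (2,1)]
  BK@(4,1): attacks (4,2) (4,0) (5,1) (3,1) (5,2) (5,0) (3,2) (3,0)
Union (17 distinct): (0,5) (1,5) (2,1) (2,2) (2,3) (2,4) (3,0) (3,1) (3,2) (3,5) (4,0) (4,2) (4,5) (5,0) (5,1) (5,2) (5,5)

Answer: 17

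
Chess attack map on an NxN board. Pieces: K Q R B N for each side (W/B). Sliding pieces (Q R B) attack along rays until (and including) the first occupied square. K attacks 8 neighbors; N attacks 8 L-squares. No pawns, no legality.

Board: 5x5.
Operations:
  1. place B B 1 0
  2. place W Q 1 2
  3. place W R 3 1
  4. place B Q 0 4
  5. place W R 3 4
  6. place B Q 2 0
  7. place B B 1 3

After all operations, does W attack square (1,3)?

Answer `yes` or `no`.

Answer: yes

Derivation:
Op 1: place BB@(1,0)
Op 2: place WQ@(1,2)
Op 3: place WR@(3,1)
Op 4: place BQ@(0,4)
Op 5: place WR@(3,4)
Op 6: place BQ@(2,0)
Op 7: place BB@(1,3)
Per-piece attacks for W:
  WQ@(1,2): attacks (1,3) (1,1) (1,0) (2,2) (3,2) (4,2) (0,2) (2,3) (3,4) (2,1) (3,0) (0,3) (0,1) [ray(0,1) blocked at (1,3); ray(0,-1) blocked at (1,0); ray(1,1) blocked at (3,4)]
  WR@(3,1): attacks (3,2) (3,3) (3,4) (3,0) (4,1) (2,1) (1,1) (0,1) [ray(0,1) blocked at (3,4)]
  WR@(3,4): attacks (3,3) (3,2) (3,1) (4,4) (2,4) (1,4) (0,4) [ray(0,-1) blocked at (3,1); ray(-1,0) blocked at (0,4)]
W attacks (1,3): yes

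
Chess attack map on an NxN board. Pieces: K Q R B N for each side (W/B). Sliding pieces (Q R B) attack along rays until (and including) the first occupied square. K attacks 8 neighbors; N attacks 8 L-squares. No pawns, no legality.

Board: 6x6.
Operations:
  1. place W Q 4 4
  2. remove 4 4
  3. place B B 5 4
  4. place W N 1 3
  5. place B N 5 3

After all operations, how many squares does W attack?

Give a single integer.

Answer: 6

Derivation:
Op 1: place WQ@(4,4)
Op 2: remove (4,4)
Op 3: place BB@(5,4)
Op 4: place WN@(1,3)
Op 5: place BN@(5,3)
Per-piece attacks for W:
  WN@(1,3): attacks (2,5) (3,4) (0,5) (2,1) (3,2) (0,1)
Union (6 distinct): (0,1) (0,5) (2,1) (2,5) (3,2) (3,4)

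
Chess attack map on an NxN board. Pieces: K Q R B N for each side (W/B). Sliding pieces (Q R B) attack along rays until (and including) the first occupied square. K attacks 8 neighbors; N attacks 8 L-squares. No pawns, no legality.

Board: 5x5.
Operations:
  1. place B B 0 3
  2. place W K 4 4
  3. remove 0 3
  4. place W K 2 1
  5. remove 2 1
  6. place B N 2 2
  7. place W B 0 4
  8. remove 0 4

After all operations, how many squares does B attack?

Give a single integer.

Answer: 8

Derivation:
Op 1: place BB@(0,3)
Op 2: place WK@(4,4)
Op 3: remove (0,3)
Op 4: place WK@(2,1)
Op 5: remove (2,1)
Op 6: place BN@(2,2)
Op 7: place WB@(0,4)
Op 8: remove (0,4)
Per-piece attacks for B:
  BN@(2,2): attacks (3,4) (4,3) (1,4) (0,3) (3,0) (4,1) (1,0) (0,1)
Union (8 distinct): (0,1) (0,3) (1,0) (1,4) (3,0) (3,4) (4,1) (4,3)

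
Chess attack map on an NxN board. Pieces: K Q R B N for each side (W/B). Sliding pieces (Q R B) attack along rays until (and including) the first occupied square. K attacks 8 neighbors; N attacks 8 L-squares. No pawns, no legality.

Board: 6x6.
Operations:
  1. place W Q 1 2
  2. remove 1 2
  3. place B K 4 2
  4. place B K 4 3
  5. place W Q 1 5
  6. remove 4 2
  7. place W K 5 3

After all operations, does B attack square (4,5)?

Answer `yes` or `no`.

Answer: no

Derivation:
Op 1: place WQ@(1,2)
Op 2: remove (1,2)
Op 3: place BK@(4,2)
Op 4: place BK@(4,3)
Op 5: place WQ@(1,5)
Op 6: remove (4,2)
Op 7: place WK@(5,3)
Per-piece attacks for B:
  BK@(4,3): attacks (4,4) (4,2) (5,3) (3,3) (5,4) (5,2) (3,4) (3,2)
B attacks (4,5): no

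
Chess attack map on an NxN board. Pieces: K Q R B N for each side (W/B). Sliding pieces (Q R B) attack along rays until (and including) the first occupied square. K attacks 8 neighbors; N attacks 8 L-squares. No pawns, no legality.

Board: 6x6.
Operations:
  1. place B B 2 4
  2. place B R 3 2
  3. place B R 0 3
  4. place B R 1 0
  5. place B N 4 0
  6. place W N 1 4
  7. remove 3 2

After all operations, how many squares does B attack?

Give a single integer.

Answer: 23

Derivation:
Op 1: place BB@(2,4)
Op 2: place BR@(3,2)
Op 3: place BR@(0,3)
Op 4: place BR@(1,0)
Op 5: place BN@(4,0)
Op 6: place WN@(1,4)
Op 7: remove (3,2)
Per-piece attacks for B:
  BR@(0,3): attacks (0,4) (0,5) (0,2) (0,1) (0,0) (1,3) (2,3) (3,3) (4,3) (5,3)
  BR@(1,0): attacks (1,1) (1,2) (1,3) (1,4) (2,0) (3,0) (4,0) (0,0) [ray(0,1) blocked at (1,4); ray(1,0) blocked at (4,0)]
  BB@(2,4): attacks (3,5) (3,3) (4,2) (5,1) (1,5) (1,3) (0,2)
  BN@(4,0): attacks (5,2) (3,2) (2,1)
Union (23 distinct): (0,0) (0,1) (0,2) (0,4) (0,5) (1,1) (1,2) (1,3) (1,4) (1,5) (2,0) (2,1) (2,3) (3,0) (3,2) (3,3) (3,5) (4,0) (4,2) (4,3) (5,1) (5,2) (5,3)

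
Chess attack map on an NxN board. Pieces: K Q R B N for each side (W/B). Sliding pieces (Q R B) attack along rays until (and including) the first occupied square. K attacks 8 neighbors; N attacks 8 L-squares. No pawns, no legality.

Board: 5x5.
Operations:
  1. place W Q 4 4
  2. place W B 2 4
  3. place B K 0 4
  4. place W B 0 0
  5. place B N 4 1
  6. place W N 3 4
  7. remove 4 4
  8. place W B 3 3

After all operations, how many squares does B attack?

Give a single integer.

Answer: 6

Derivation:
Op 1: place WQ@(4,4)
Op 2: place WB@(2,4)
Op 3: place BK@(0,4)
Op 4: place WB@(0,0)
Op 5: place BN@(4,1)
Op 6: place WN@(3,4)
Op 7: remove (4,4)
Op 8: place WB@(3,3)
Per-piece attacks for B:
  BK@(0,4): attacks (0,3) (1,4) (1,3)
  BN@(4,1): attacks (3,3) (2,2) (2,0)
Union (6 distinct): (0,3) (1,3) (1,4) (2,0) (2,2) (3,3)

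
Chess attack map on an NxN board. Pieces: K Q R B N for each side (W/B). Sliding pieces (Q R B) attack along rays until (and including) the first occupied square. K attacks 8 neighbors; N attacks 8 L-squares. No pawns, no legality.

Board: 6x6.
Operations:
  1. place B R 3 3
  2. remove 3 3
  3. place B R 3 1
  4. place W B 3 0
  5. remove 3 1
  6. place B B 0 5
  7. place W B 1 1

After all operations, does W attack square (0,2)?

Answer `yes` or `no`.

Op 1: place BR@(3,3)
Op 2: remove (3,3)
Op 3: place BR@(3,1)
Op 4: place WB@(3,0)
Op 5: remove (3,1)
Op 6: place BB@(0,5)
Op 7: place WB@(1,1)
Per-piece attacks for W:
  WB@(1,1): attacks (2,2) (3,3) (4,4) (5,5) (2,0) (0,2) (0,0)
  WB@(3,0): attacks (4,1) (5,2) (2,1) (1,2) (0,3)
W attacks (0,2): yes

Answer: yes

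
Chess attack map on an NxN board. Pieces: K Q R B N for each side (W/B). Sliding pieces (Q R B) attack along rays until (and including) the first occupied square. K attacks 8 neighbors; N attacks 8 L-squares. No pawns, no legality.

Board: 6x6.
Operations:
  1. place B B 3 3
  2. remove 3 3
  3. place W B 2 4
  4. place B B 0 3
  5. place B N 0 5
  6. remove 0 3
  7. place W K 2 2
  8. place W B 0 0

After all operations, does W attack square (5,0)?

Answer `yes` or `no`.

Op 1: place BB@(3,3)
Op 2: remove (3,3)
Op 3: place WB@(2,4)
Op 4: place BB@(0,3)
Op 5: place BN@(0,5)
Op 6: remove (0,3)
Op 7: place WK@(2,2)
Op 8: place WB@(0,0)
Per-piece attacks for W:
  WB@(0,0): attacks (1,1) (2,2) [ray(1,1) blocked at (2,2)]
  WK@(2,2): attacks (2,3) (2,1) (3,2) (1,2) (3,3) (3,1) (1,3) (1,1)
  WB@(2,4): attacks (3,5) (3,3) (4,2) (5,1) (1,5) (1,3) (0,2)
W attacks (5,0): no

Answer: no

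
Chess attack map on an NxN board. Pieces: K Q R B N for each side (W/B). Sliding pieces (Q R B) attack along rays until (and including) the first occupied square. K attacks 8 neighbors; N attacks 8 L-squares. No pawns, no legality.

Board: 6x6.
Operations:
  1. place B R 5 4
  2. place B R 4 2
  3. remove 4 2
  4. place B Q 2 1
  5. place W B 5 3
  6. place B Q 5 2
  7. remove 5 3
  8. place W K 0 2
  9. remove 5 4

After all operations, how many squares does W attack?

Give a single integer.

Answer: 5

Derivation:
Op 1: place BR@(5,4)
Op 2: place BR@(4,2)
Op 3: remove (4,2)
Op 4: place BQ@(2,1)
Op 5: place WB@(5,3)
Op 6: place BQ@(5,2)
Op 7: remove (5,3)
Op 8: place WK@(0,2)
Op 9: remove (5,4)
Per-piece attacks for W:
  WK@(0,2): attacks (0,3) (0,1) (1,2) (1,3) (1,1)
Union (5 distinct): (0,1) (0,3) (1,1) (1,2) (1,3)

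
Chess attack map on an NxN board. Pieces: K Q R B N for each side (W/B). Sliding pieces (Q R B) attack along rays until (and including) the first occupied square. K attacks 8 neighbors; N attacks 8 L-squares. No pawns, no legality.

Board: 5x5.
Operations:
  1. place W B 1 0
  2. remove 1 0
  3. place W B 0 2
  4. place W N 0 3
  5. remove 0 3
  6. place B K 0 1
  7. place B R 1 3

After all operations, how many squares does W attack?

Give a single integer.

Answer: 3

Derivation:
Op 1: place WB@(1,0)
Op 2: remove (1,0)
Op 3: place WB@(0,2)
Op 4: place WN@(0,3)
Op 5: remove (0,3)
Op 6: place BK@(0,1)
Op 7: place BR@(1,3)
Per-piece attacks for W:
  WB@(0,2): attacks (1,3) (1,1) (2,0) [ray(1,1) blocked at (1,3)]
Union (3 distinct): (1,1) (1,3) (2,0)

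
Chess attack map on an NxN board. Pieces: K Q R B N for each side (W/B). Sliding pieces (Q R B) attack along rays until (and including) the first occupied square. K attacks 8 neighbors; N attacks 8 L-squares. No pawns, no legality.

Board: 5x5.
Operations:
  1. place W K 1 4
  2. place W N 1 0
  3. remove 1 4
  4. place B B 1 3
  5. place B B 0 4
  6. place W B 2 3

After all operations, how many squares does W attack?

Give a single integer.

Op 1: place WK@(1,4)
Op 2: place WN@(1,0)
Op 3: remove (1,4)
Op 4: place BB@(1,3)
Op 5: place BB@(0,4)
Op 6: place WB@(2,3)
Per-piece attacks for W:
  WN@(1,0): attacks (2,2) (3,1) (0,2)
  WB@(2,3): attacks (3,4) (3,2) (4,1) (1,4) (1,2) (0,1)
Union (9 distinct): (0,1) (0,2) (1,2) (1,4) (2,2) (3,1) (3,2) (3,4) (4,1)

Answer: 9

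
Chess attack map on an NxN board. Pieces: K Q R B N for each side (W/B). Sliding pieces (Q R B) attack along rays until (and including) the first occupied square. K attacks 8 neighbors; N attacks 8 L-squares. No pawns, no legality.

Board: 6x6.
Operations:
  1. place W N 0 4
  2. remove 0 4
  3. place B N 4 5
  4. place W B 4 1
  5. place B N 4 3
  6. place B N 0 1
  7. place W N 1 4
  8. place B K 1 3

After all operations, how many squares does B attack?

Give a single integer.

Op 1: place WN@(0,4)
Op 2: remove (0,4)
Op 3: place BN@(4,5)
Op 4: place WB@(4,1)
Op 5: place BN@(4,3)
Op 6: place BN@(0,1)
Op 7: place WN@(1,4)
Op 8: place BK@(1,3)
Per-piece attacks for B:
  BN@(0,1): attacks (1,3) (2,2) (2,0)
  BK@(1,3): attacks (1,4) (1,2) (2,3) (0,3) (2,4) (2,2) (0,4) (0,2)
  BN@(4,3): attacks (5,5) (3,5) (2,4) (5,1) (3,1) (2,2)
  BN@(4,5): attacks (5,3) (3,3) (2,4)
Union (16 distinct): (0,2) (0,3) (0,4) (1,2) (1,3) (1,4) (2,0) (2,2) (2,3) (2,4) (3,1) (3,3) (3,5) (5,1) (5,3) (5,5)

Answer: 16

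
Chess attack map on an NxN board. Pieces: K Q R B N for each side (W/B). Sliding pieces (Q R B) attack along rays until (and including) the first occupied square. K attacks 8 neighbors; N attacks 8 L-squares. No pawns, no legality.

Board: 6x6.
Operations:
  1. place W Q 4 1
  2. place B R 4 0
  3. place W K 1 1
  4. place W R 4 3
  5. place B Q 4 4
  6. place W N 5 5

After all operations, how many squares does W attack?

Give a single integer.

Op 1: place WQ@(4,1)
Op 2: place BR@(4,0)
Op 3: place WK@(1,1)
Op 4: place WR@(4,3)
Op 5: place BQ@(4,4)
Op 6: place WN@(5,5)
Per-piece attacks for W:
  WK@(1,1): attacks (1,2) (1,0) (2,1) (0,1) (2,2) (2,0) (0,2) (0,0)
  WQ@(4,1): attacks (4,2) (4,3) (4,0) (5,1) (3,1) (2,1) (1,1) (5,2) (5,0) (3,2) (2,3) (1,4) (0,5) (3,0) [ray(0,1) blocked at (4,3); ray(0,-1) blocked at (4,0); ray(-1,0) blocked at (1,1)]
  WR@(4,3): attacks (4,4) (4,2) (4,1) (5,3) (3,3) (2,3) (1,3) (0,3) [ray(0,1) blocked at (4,4); ray(0,-1) blocked at (4,1)]
  WN@(5,5): attacks (4,3) (3,4)
Union (28 distinct): (0,0) (0,1) (0,2) (0,3) (0,5) (1,0) (1,1) (1,2) (1,3) (1,4) (2,0) (2,1) (2,2) (2,3) (3,0) (3,1) (3,2) (3,3) (3,4) (4,0) (4,1) (4,2) (4,3) (4,4) (5,0) (5,1) (5,2) (5,3)

Answer: 28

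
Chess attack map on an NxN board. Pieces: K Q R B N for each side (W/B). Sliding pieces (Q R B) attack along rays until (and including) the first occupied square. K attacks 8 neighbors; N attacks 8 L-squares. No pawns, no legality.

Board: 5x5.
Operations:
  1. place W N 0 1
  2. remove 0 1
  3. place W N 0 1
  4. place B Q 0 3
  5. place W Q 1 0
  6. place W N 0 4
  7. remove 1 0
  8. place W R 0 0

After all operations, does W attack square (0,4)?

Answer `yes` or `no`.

Answer: no

Derivation:
Op 1: place WN@(0,1)
Op 2: remove (0,1)
Op 3: place WN@(0,1)
Op 4: place BQ@(0,3)
Op 5: place WQ@(1,0)
Op 6: place WN@(0,4)
Op 7: remove (1,0)
Op 8: place WR@(0,0)
Per-piece attacks for W:
  WR@(0,0): attacks (0,1) (1,0) (2,0) (3,0) (4,0) [ray(0,1) blocked at (0,1)]
  WN@(0,1): attacks (1,3) (2,2) (2,0)
  WN@(0,4): attacks (1,2) (2,3)
W attacks (0,4): no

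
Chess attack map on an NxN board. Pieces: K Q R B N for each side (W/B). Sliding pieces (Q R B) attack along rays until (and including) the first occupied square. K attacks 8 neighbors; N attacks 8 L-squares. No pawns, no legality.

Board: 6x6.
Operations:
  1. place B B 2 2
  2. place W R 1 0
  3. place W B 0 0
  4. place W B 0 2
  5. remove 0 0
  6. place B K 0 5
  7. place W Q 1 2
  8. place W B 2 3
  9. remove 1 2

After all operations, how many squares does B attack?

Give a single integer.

Answer: 11

Derivation:
Op 1: place BB@(2,2)
Op 2: place WR@(1,0)
Op 3: place WB@(0,0)
Op 4: place WB@(0,2)
Op 5: remove (0,0)
Op 6: place BK@(0,5)
Op 7: place WQ@(1,2)
Op 8: place WB@(2,3)
Op 9: remove (1,2)
Per-piece attacks for B:
  BK@(0,5): attacks (0,4) (1,5) (1,4)
  BB@(2,2): attacks (3,3) (4,4) (5,5) (3,1) (4,0) (1,3) (0,4) (1,1) (0,0)
Union (11 distinct): (0,0) (0,4) (1,1) (1,3) (1,4) (1,5) (3,1) (3,3) (4,0) (4,4) (5,5)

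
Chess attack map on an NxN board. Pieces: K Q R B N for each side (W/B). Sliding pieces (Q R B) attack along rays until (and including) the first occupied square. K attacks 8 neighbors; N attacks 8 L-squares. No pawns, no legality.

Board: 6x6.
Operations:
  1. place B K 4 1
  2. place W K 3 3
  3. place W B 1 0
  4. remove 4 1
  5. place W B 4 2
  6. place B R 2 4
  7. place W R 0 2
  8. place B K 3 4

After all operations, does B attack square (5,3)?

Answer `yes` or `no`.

Answer: no

Derivation:
Op 1: place BK@(4,1)
Op 2: place WK@(3,3)
Op 3: place WB@(1,0)
Op 4: remove (4,1)
Op 5: place WB@(4,2)
Op 6: place BR@(2,4)
Op 7: place WR@(0,2)
Op 8: place BK@(3,4)
Per-piece attacks for B:
  BR@(2,4): attacks (2,5) (2,3) (2,2) (2,1) (2,0) (3,4) (1,4) (0,4) [ray(1,0) blocked at (3,4)]
  BK@(3,4): attacks (3,5) (3,3) (4,4) (2,4) (4,5) (4,3) (2,5) (2,3)
B attacks (5,3): no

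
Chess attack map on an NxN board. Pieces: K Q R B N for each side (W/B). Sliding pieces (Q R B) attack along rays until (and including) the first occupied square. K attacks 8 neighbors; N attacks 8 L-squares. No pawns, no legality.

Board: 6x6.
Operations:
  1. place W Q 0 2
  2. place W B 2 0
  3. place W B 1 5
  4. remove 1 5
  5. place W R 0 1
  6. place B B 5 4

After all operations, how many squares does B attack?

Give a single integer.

Op 1: place WQ@(0,2)
Op 2: place WB@(2,0)
Op 3: place WB@(1,5)
Op 4: remove (1,5)
Op 5: place WR@(0,1)
Op 6: place BB@(5,4)
Per-piece attacks for B:
  BB@(5,4): attacks (4,5) (4,3) (3,2) (2,1) (1,0)
Union (5 distinct): (1,0) (2,1) (3,2) (4,3) (4,5)

Answer: 5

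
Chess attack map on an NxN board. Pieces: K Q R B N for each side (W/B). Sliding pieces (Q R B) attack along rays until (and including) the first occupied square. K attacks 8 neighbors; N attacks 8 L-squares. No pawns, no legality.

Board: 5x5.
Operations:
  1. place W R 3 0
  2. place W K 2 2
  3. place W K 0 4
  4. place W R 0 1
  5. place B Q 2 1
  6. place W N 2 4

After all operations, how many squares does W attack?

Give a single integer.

Answer: 18

Derivation:
Op 1: place WR@(3,0)
Op 2: place WK@(2,2)
Op 3: place WK@(0,4)
Op 4: place WR@(0,1)
Op 5: place BQ@(2,1)
Op 6: place WN@(2,4)
Per-piece attacks for W:
  WR@(0,1): attacks (0,2) (0,3) (0,4) (0,0) (1,1) (2,1) [ray(0,1) blocked at (0,4); ray(1,0) blocked at (2,1)]
  WK@(0,4): attacks (0,3) (1,4) (1,3)
  WK@(2,2): attacks (2,3) (2,1) (3,2) (1,2) (3,3) (3,1) (1,3) (1,1)
  WN@(2,4): attacks (3,2) (4,3) (1,2) (0,3)
  WR@(3,0): attacks (3,1) (3,2) (3,3) (3,4) (4,0) (2,0) (1,0) (0,0)
Union (18 distinct): (0,0) (0,2) (0,3) (0,4) (1,0) (1,1) (1,2) (1,3) (1,4) (2,0) (2,1) (2,3) (3,1) (3,2) (3,3) (3,4) (4,0) (4,3)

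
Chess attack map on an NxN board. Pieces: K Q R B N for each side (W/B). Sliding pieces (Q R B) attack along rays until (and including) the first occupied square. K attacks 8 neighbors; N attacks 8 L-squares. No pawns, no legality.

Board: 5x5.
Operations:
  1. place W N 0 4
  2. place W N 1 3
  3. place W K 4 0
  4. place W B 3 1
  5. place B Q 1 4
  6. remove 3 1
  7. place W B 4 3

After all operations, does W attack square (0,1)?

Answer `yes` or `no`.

Op 1: place WN@(0,4)
Op 2: place WN@(1,3)
Op 3: place WK@(4,0)
Op 4: place WB@(3,1)
Op 5: place BQ@(1,4)
Op 6: remove (3,1)
Op 7: place WB@(4,3)
Per-piece attacks for W:
  WN@(0,4): attacks (1,2) (2,3)
  WN@(1,3): attacks (3,4) (2,1) (3,2) (0,1)
  WK@(4,0): attacks (4,1) (3,0) (3,1)
  WB@(4,3): attacks (3,4) (3,2) (2,1) (1,0)
W attacks (0,1): yes

Answer: yes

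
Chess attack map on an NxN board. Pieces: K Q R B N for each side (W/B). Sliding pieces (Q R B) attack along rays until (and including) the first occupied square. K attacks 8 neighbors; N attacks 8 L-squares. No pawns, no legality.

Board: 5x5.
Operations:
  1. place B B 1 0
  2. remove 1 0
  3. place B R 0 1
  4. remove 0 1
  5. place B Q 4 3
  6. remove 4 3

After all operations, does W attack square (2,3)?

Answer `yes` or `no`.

Op 1: place BB@(1,0)
Op 2: remove (1,0)
Op 3: place BR@(0,1)
Op 4: remove (0,1)
Op 5: place BQ@(4,3)
Op 6: remove (4,3)
Per-piece attacks for W:
W attacks (2,3): no

Answer: no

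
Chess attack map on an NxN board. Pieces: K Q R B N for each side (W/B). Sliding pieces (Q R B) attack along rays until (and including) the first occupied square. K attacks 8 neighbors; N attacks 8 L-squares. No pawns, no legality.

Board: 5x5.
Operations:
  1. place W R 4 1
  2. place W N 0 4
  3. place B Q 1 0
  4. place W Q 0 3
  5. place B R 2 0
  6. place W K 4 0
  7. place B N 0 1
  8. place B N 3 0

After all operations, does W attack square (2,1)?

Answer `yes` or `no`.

Answer: yes

Derivation:
Op 1: place WR@(4,1)
Op 2: place WN@(0,4)
Op 3: place BQ@(1,0)
Op 4: place WQ@(0,3)
Op 5: place BR@(2,0)
Op 6: place WK@(4,0)
Op 7: place BN@(0,1)
Op 8: place BN@(3,0)
Per-piece attacks for W:
  WQ@(0,3): attacks (0,4) (0,2) (0,1) (1,3) (2,3) (3,3) (4,3) (1,4) (1,2) (2,1) (3,0) [ray(0,1) blocked at (0,4); ray(0,-1) blocked at (0,1); ray(1,-1) blocked at (3,0)]
  WN@(0,4): attacks (1,2) (2,3)
  WK@(4,0): attacks (4,1) (3,0) (3,1)
  WR@(4,1): attacks (4,2) (4,3) (4,4) (4,0) (3,1) (2,1) (1,1) (0,1) [ray(0,-1) blocked at (4,0); ray(-1,0) blocked at (0,1)]
W attacks (2,1): yes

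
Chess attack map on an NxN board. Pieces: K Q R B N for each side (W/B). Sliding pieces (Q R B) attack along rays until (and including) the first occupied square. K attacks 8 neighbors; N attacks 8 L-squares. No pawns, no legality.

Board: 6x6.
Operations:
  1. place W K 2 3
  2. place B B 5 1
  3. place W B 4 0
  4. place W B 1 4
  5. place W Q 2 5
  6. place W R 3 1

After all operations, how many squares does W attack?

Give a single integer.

Op 1: place WK@(2,3)
Op 2: place BB@(5,1)
Op 3: place WB@(4,0)
Op 4: place WB@(1,4)
Op 5: place WQ@(2,5)
Op 6: place WR@(3,1)
Per-piece attacks for W:
  WB@(1,4): attacks (2,5) (2,3) (0,5) (0,3) [ray(1,1) blocked at (2,5); ray(1,-1) blocked at (2,3)]
  WK@(2,3): attacks (2,4) (2,2) (3,3) (1,3) (3,4) (3,2) (1,4) (1,2)
  WQ@(2,5): attacks (2,4) (2,3) (3,5) (4,5) (5,5) (1,5) (0,5) (3,4) (4,3) (5,2) (1,4) [ray(0,-1) blocked at (2,3); ray(-1,-1) blocked at (1,4)]
  WR@(3,1): attacks (3,2) (3,3) (3,4) (3,5) (3,0) (4,1) (5,1) (2,1) (1,1) (0,1) [ray(1,0) blocked at (5,1)]
  WB@(4,0): attacks (5,1) (3,1) [ray(1,1) blocked at (5,1); ray(-1,1) blocked at (3,1)]
Union (25 distinct): (0,1) (0,3) (0,5) (1,1) (1,2) (1,3) (1,4) (1,5) (2,1) (2,2) (2,3) (2,4) (2,5) (3,0) (3,1) (3,2) (3,3) (3,4) (3,5) (4,1) (4,3) (4,5) (5,1) (5,2) (5,5)

Answer: 25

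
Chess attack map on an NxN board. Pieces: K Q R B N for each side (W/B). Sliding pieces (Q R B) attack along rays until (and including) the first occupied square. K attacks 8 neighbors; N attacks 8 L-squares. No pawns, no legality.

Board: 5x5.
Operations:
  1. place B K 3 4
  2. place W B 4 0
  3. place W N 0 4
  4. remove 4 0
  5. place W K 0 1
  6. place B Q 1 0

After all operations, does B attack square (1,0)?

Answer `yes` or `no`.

Op 1: place BK@(3,4)
Op 2: place WB@(4,0)
Op 3: place WN@(0,4)
Op 4: remove (4,0)
Op 5: place WK@(0,1)
Op 6: place BQ@(1,0)
Per-piece attacks for B:
  BQ@(1,0): attacks (1,1) (1,2) (1,3) (1,4) (2,0) (3,0) (4,0) (0,0) (2,1) (3,2) (4,3) (0,1) [ray(-1,1) blocked at (0,1)]
  BK@(3,4): attacks (3,3) (4,4) (2,4) (4,3) (2,3)
B attacks (1,0): no

Answer: no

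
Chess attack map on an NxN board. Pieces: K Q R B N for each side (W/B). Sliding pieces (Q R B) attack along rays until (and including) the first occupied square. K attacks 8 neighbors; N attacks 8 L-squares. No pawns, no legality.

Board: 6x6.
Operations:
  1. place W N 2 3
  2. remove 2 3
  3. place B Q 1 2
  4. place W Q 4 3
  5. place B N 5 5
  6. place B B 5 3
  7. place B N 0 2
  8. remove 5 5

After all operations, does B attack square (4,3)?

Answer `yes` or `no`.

Op 1: place WN@(2,3)
Op 2: remove (2,3)
Op 3: place BQ@(1,2)
Op 4: place WQ@(4,3)
Op 5: place BN@(5,5)
Op 6: place BB@(5,3)
Op 7: place BN@(0,2)
Op 8: remove (5,5)
Per-piece attacks for B:
  BN@(0,2): attacks (1,4) (2,3) (1,0) (2,1)
  BQ@(1,2): attacks (1,3) (1,4) (1,5) (1,1) (1,0) (2,2) (3,2) (4,2) (5,2) (0,2) (2,3) (3,4) (4,5) (2,1) (3,0) (0,3) (0,1) [ray(-1,0) blocked at (0,2)]
  BB@(5,3): attacks (4,4) (3,5) (4,2) (3,1) (2,0)
B attacks (4,3): no

Answer: no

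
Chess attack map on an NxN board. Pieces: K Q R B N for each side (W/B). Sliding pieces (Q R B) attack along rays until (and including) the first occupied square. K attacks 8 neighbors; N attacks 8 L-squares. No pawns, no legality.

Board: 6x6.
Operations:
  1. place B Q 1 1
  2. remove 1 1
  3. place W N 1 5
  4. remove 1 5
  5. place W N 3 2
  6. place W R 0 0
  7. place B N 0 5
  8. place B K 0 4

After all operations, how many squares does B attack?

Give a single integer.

Answer: 6

Derivation:
Op 1: place BQ@(1,1)
Op 2: remove (1,1)
Op 3: place WN@(1,5)
Op 4: remove (1,5)
Op 5: place WN@(3,2)
Op 6: place WR@(0,0)
Op 7: place BN@(0,5)
Op 8: place BK@(0,4)
Per-piece attacks for B:
  BK@(0,4): attacks (0,5) (0,3) (1,4) (1,5) (1,3)
  BN@(0,5): attacks (1,3) (2,4)
Union (6 distinct): (0,3) (0,5) (1,3) (1,4) (1,5) (2,4)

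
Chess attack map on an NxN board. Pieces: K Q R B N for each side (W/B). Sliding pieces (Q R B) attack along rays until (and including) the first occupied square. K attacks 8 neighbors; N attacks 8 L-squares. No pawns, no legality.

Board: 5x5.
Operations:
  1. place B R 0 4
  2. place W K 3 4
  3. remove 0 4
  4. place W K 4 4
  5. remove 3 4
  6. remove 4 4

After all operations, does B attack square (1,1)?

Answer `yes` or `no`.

Answer: no

Derivation:
Op 1: place BR@(0,4)
Op 2: place WK@(3,4)
Op 3: remove (0,4)
Op 4: place WK@(4,4)
Op 5: remove (3,4)
Op 6: remove (4,4)
Per-piece attacks for B:
B attacks (1,1): no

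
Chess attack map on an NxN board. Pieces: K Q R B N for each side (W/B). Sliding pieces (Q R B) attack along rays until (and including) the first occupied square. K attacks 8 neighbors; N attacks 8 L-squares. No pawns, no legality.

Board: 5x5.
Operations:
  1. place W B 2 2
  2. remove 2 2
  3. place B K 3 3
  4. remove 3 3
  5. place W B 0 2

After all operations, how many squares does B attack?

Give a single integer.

Answer: 0

Derivation:
Op 1: place WB@(2,2)
Op 2: remove (2,2)
Op 3: place BK@(3,3)
Op 4: remove (3,3)
Op 5: place WB@(0,2)
Per-piece attacks for B:
Union (0 distinct): (none)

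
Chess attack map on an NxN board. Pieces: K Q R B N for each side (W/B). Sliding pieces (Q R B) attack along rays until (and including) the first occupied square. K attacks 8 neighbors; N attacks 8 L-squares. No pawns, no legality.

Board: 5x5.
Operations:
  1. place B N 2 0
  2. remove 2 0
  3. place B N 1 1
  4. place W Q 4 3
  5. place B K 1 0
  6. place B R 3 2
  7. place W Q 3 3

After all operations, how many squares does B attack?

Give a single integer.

Op 1: place BN@(2,0)
Op 2: remove (2,0)
Op 3: place BN@(1,1)
Op 4: place WQ@(4,3)
Op 5: place BK@(1,0)
Op 6: place BR@(3,2)
Op 7: place WQ@(3,3)
Per-piece attacks for B:
  BK@(1,0): attacks (1,1) (2,0) (0,0) (2,1) (0,1)
  BN@(1,1): attacks (2,3) (3,2) (0,3) (3,0)
  BR@(3,2): attacks (3,3) (3,1) (3,0) (4,2) (2,2) (1,2) (0,2) [ray(0,1) blocked at (3,3)]
Union (15 distinct): (0,0) (0,1) (0,2) (0,3) (1,1) (1,2) (2,0) (2,1) (2,2) (2,3) (3,0) (3,1) (3,2) (3,3) (4,2)

Answer: 15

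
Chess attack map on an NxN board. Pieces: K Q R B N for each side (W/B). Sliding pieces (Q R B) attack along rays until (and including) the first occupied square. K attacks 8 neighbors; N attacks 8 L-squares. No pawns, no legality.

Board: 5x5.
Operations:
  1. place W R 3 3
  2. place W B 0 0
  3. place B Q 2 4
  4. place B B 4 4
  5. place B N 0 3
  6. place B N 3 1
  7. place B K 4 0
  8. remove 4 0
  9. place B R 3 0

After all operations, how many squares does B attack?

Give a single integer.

Op 1: place WR@(3,3)
Op 2: place WB@(0,0)
Op 3: place BQ@(2,4)
Op 4: place BB@(4,4)
Op 5: place BN@(0,3)
Op 6: place BN@(3,1)
Op 7: place BK@(4,0)
Op 8: remove (4,0)
Op 9: place BR@(3,0)
Per-piece attacks for B:
  BN@(0,3): attacks (2,4) (1,1) (2,2)
  BQ@(2,4): attacks (2,3) (2,2) (2,1) (2,0) (3,4) (4,4) (1,4) (0,4) (3,3) (1,3) (0,2) [ray(1,0) blocked at (4,4); ray(1,-1) blocked at (3,3)]
  BR@(3,0): attacks (3,1) (4,0) (2,0) (1,0) (0,0) [ray(0,1) blocked at (3,1); ray(-1,0) blocked at (0,0)]
  BN@(3,1): attacks (4,3) (2,3) (1,2) (1,0)
  BB@(4,4): attacks (3,3) [ray(-1,-1) blocked at (3,3)]
Union (19 distinct): (0,0) (0,2) (0,4) (1,0) (1,1) (1,2) (1,3) (1,4) (2,0) (2,1) (2,2) (2,3) (2,4) (3,1) (3,3) (3,4) (4,0) (4,3) (4,4)

Answer: 19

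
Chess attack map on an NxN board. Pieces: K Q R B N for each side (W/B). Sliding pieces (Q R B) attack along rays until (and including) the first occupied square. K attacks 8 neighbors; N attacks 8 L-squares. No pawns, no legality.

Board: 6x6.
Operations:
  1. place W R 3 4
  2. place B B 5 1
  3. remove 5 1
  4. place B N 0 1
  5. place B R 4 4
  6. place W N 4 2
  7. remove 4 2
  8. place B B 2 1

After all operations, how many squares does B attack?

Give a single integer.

Answer: 15

Derivation:
Op 1: place WR@(3,4)
Op 2: place BB@(5,1)
Op 3: remove (5,1)
Op 4: place BN@(0,1)
Op 5: place BR@(4,4)
Op 6: place WN@(4,2)
Op 7: remove (4,2)
Op 8: place BB@(2,1)
Per-piece attacks for B:
  BN@(0,1): attacks (1,3) (2,2) (2,0)
  BB@(2,1): attacks (3,2) (4,3) (5,4) (3,0) (1,2) (0,3) (1,0)
  BR@(4,4): attacks (4,5) (4,3) (4,2) (4,1) (4,0) (5,4) (3,4) [ray(-1,0) blocked at (3,4)]
Union (15 distinct): (0,3) (1,0) (1,2) (1,3) (2,0) (2,2) (3,0) (3,2) (3,4) (4,0) (4,1) (4,2) (4,3) (4,5) (5,4)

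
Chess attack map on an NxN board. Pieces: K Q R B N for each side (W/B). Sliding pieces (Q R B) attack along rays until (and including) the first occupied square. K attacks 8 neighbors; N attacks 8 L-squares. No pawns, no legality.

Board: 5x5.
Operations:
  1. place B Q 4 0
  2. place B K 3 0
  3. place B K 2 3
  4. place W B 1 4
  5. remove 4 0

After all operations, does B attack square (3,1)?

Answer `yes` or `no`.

Answer: yes

Derivation:
Op 1: place BQ@(4,0)
Op 2: place BK@(3,0)
Op 3: place BK@(2,3)
Op 4: place WB@(1,4)
Op 5: remove (4,0)
Per-piece attacks for B:
  BK@(2,3): attacks (2,4) (2,2) (3,3) (1,3) (3,4) (3,2) (1,4) (1,2)
  BK@(3,0): attacks (3,1) (4,0) (2,0) (4,1) (2,1)
B attacks (3,1): yes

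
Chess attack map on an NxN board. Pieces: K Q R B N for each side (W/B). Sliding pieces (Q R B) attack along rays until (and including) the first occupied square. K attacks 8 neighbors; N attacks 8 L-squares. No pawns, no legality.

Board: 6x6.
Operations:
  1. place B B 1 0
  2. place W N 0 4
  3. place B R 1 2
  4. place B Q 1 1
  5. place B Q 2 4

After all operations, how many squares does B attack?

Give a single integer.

Answer: 28

Derivation:
Op 1: place BB@(1,0)
Op 2: place WN@(0,4)
Op 3: place BR@(1,2)
Op 4: place BQ@(1,1)
Op 5: place BQ@(2,4)
Per-piece attacks for B:
  BB@(1,0): attacks (2,1) (3,2) (4,3) (5,4) (0,1)
  BQ@(1,1): attacks (1,2) (1,0) (2,1) (3,1) (4,1) (5,1) (0,1) (2,2) (3,3) (4,4) (5,5) (2,0) (0,2) (0,0) [ray(0,1) blocked at (1,2); ray(0,-1) blocked at (1,0)]
  BR@(1,2): attacks (1,3) (1,4) (1,5) (1,1) (2,2) (3,2) (4,2) (5,2) (0,2) [ray(0,-1) blocked at (1,1)]
  BQ@(2,4): attacks (2,5) (2,3) (2,2) (2,1) (2,0) (3,4) (4,4) (5,4) (1,4) (0,4) (3,5) (3,3) (4,2) (5,1) (1,5) (1,3) (0,2) [ray(-1,0) blocked at (0,4)]
Union (28 distinct): (0,0) (0,1) (0,2) (0,4) (1,0) (1,1) (1,2) (1,3) (1,4) (1,5) (2,0) (2,1) (2,2) (2,3) (2,5) (3,1) (3,2) (3,3) (3,4) (3,5) (4,1) (4,2) (4,3) (4,4) (5,1) (5,2) (5,4) (5,5)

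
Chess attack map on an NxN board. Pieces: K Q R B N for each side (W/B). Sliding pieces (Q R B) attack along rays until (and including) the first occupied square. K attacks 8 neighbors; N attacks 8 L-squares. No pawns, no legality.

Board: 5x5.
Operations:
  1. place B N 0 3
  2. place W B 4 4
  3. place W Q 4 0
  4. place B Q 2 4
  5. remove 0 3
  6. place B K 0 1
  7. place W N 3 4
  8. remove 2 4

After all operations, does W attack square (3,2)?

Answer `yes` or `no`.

Answer: no

Derivation:
Op 1: place BN@(0,3)
Op 2: place WB@(4,4)
Op 3: place WQ@(4,0)
Op 4: place BQ@(2,4)
Op 5: remove (0,3)
Op 6: place BK@(0,1)
Op 7: place WN@(3,4)
Op 8: remove (2,4)
Per-piece attacks for W:
  WN@(3,4): attacks (4,2) (2,2) (1,3)
  WQ@(4,0): attacks (4,1) (4,2) (4,3) (4,4) (3,0) (2,0) (1,0) (0,0) (3,1) (2,2) (1,3) (0,4) [ray(0,1) blocked at (4,4)]
  WB@(4,4): attacks (3,3) (2,2) (1,1) (0,0)
W attacks (3,2): no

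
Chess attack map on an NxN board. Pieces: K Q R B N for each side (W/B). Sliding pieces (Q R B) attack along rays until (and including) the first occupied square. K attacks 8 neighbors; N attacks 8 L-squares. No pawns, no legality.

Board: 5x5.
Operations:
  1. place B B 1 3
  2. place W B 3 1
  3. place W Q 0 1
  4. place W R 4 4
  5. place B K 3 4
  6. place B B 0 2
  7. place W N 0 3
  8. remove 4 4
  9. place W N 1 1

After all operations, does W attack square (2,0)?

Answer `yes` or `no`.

Op 1: place BB@(1,3)
Op 2: place WB@(3,1)
Op 3: place WQ@(0,1)
Op 4: place WR@(4,4)
Op 5: place BK@(3,4)
Op 6: place BB@(0,2)
Op 7: place WN@(0,3)
Op 8: remove (4,4)
Op 9: place WN@(1,1)
Per-piece attacks for W:
  WQ@(0,1): attacks (0,2) (0,0) (1,1) (1,2) (2,3) (3,4) (1,0) [ray(0,1) blocked at (0,2); ray(1,0) blocked at (1,1); ray(1,1) blocked at (3,4)]
  WN@(0,3): attacks (2,4) (1,1) (2,2)
  WN@(1,1): attacks (2,3) (3,2) (0,3) (3,0)
  WB@(3,1): attacks (4,2) (4,0) (2,2) (1,3) (2,0) [ray(-1,1) blocked at (1,3)]
W attacks (2,0): yes

Answer: yes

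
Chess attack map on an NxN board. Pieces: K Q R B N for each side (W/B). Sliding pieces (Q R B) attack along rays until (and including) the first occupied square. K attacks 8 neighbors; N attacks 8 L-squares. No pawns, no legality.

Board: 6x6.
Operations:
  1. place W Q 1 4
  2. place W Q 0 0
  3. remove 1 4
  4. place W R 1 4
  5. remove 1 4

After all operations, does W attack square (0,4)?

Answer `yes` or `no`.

Op 1: place WQ@(1,4)
Op 2: place WQ@(0,0)
Op 3: remove (1,4)
Op 4: place WR@(1,4)
Op 5: remove (1,4)
Per-piece attacks for W:
  WQ@(0,0): attacks (0,1) (0,2) (0,3) (0,4) (0,5) (1,0) (2,0) (3,0) (4,0) (5,0) (1,1) (2,2) (3,3) (4,4) (5,5)
W attacks (0,4): yes

Answer: yes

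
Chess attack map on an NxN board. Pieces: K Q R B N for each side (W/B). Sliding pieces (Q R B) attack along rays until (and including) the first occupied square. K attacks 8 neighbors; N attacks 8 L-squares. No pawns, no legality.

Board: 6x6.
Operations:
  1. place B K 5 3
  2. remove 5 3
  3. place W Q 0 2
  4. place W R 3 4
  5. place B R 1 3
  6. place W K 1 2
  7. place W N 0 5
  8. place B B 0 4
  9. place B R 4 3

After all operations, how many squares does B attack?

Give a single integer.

Answer: 14

Derivation:
Op 1: place BK@(5,3)
Op 2: remove (5,3)
Op 3: place WQ@(0,2)
Op 4: place WR@(3,4)
Op 5: place BR@(1,3)
Op 6: place WK@(1,2)
Op 7: place WN@(0,5)
Op 8: place BB@(0,4)
Op 9: place BR@(4,3)
Per-piece attacks for B:
  BB@(0,4): attacks (1,5) (1,3) [ray(1,-1) blocked at (1,3)]
  BR@(1,3): attacks (1,4) (1,5) (1,2) (2,3) (3,3) (4,3) (0,3) [ray(0,-1) blocked at (1,2); ray(1,0) blocked at (4,3)]
  BR@(4,3): attacks (4,4) (4,5) (4,2) (4,1) (4,0) (5,3) (3,3) (2,3) (1,3) [ray(-1,0) blocked at (1,3)]
Union (14 distinct): (0,3) (1,2) (1,3) (1,4) (1,5) (2,3) (3,3) (4,0) (4,1) (4,2) (4,3) (4,4) (4,5) (5,3)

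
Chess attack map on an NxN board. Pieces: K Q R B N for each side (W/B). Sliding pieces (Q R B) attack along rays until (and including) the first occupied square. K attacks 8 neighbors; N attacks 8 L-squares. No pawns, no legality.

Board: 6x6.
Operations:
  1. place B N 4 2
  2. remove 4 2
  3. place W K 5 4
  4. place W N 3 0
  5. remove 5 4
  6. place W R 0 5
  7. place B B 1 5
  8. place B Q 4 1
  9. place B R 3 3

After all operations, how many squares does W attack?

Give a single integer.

Op 1: place BN@(4,2)
Op 2: remove (4,2)
Op 3: place WK@(5,4)
Op 4: place WN@(3,0)
Op 5: remove (5,4)
Op 6: place WR@(0,5)
Op 7: place BB@(1,5)
Op 8: place BQ@(4,1)
Op 9: place BR@(3,3)
Per-piece attacks for W:
  WR@(0,5): attacks (0,4) (0,3) (0,2) (0,1) (0,0) (1,5) [ray(1,0) blocked at (1,5)]
  WN@(3,0): attacks (4,2) (5,1) (2,2) (1,1)
Union (10 distinct): (0,0) (0,1) (0,2) (0,3) (0,4) (1,1) (1,5) (2,2) (4,2) (5,1)

Answer: 10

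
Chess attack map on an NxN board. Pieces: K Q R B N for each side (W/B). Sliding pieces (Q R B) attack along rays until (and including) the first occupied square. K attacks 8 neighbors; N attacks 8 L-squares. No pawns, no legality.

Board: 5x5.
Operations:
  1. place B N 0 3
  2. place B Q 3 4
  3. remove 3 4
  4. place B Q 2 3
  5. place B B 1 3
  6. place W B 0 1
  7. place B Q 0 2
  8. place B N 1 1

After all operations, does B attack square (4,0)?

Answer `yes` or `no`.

Op 1: place BN@(0,3)
Op 2: place BQ@(3,4)
Op 3: remove (3,4)
Op 4: place BQ@(2,3)
Op 5: place BB@(1,3)
Op 6: place WB@(0,1)
Op 7: place BQ@(0,2)
Op 8: place BN@(1,1)
Per-piece attacks for B:
  BQ@(0,2): attacks (0,3) (0,1) (1,2) (2,2) (3,2) (4,2) (1,3) (1,1) [ray(0,1) blocked at (0,3); ray(0,-1) blocked at (0,1); ray(1,1) blocked at (1,3); ray(1,-1) blocked at (1,1)]
  BN@(0,3): attacks (2,4) (1,1) (2,2)
  BN@(1,1): attacks (2,3) (3,2) (0,3) (3,0)
  BB@(1,3): attacks (2,4) (2,2) (3,1) (4,0) (0,4) (0,2) [ray(-1,-1) blocked at (0,2)]
  BQ@(2,3): attacks (2,4) (2,2) (2,1) (2,0) (3,3) (4,3) (1,3) (3,4) (3,2) (4,1) (1,4) (1,2) (0,1) [ray(-1,0) blocked at (1,3); ray(-1,-1) blocked at (0,1)]
B attacks (4,0): yes

Answer: yes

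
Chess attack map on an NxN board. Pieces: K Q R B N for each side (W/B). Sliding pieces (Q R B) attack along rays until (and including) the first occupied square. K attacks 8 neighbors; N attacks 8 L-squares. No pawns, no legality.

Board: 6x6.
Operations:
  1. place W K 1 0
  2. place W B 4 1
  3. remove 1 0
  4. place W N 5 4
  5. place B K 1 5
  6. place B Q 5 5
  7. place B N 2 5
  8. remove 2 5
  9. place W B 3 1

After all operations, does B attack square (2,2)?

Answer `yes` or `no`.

Answer: yes

Derivation:
Op 1: place WK@(1,0)
Op 2: place WB@(4,1)
Op 3: remove (1,0)
Op 4: place WN@(5,4)
Op 5: place BK@(1,5)
Op 6: place BQ@(5,5)
Op 7: place BN@(2,5)
Op 8: remove (2,5)
Op 9: place WB@(3,1)
Per-piece attacks for B:
  BK@(1,5): attacks (1,4) (2,5) (0,5) (2,4) (0,4)
  BQ@(5,5): attacks (5,4) (4,5) (3,5) (2,5) (1,5) (4,4) (3,3) (2,2) (1,1) (0,0) [ray(0,-1) blocked at (5,4); ray(-1,0) blocked at (1,5)]
B attacks (2,2): yes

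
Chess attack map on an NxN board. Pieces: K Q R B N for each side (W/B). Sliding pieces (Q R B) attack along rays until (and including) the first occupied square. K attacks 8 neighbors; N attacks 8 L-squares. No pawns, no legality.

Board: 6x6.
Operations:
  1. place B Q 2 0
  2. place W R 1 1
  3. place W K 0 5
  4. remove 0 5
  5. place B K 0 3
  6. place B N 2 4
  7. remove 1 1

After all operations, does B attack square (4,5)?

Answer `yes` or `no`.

Op 1: place BQ@(2,0)
Op 2: place WR@(1,1)
Op 3: place WK@(0,5)
Op 4: remove (0,5)
Op 5: place BK@(0,3)
Op 6: place BN@(2,4)
Op 7: remove (1,1)
Per-piece attacks for B:
  BK@(0,3): attacks (0,4) (0,2) (1,3) (1,4) (1,2)
  BQ@(2,0): attacks (2,1) (2,2) (2,3) (2,4) (3,0) (4,0) (5,0) (1,0) (0,0) (3,1) (4,2) (5,3) (1,1) (0,2) [ray(0,1) blocked at (2,4)]
  BN@(2,4): attacks (4,5) (0,5) (3,2) (4,3) (1,2) (0,3)
B attacks (4,5): yes

Answer: yes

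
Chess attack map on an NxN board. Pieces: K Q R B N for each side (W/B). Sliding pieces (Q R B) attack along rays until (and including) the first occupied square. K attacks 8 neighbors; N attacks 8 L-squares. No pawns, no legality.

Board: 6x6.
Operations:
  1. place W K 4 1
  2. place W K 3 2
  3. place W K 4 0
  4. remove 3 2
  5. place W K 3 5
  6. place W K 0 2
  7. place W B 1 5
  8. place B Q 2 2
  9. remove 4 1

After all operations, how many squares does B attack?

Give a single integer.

Answer: 19

Derivation:
Op 1: place WK@(4,1)
Op 2: place WK@(3,2)
Op 3: place WK@(4,0)
Op 4: remove (3,2)
Op 5: place WK@(3,5)
Op 6: place WK@(0,2)
Op 7: place WB@(1,5)
Op 8: place BQ@(2,2)
Op 9: remove (4,1)
Per-piece attacks for B:
  BQ@(2,2): attacks (2,3) (2,4) (2,5) (2,1) (2,0) (3,2) (4,2) (5,2) (1,2) (0,2) (3,3) (4,4) (5,5) (3,1) (4,0) (1,3) (0,4) (1,1) (0,0) [ray(-1,0) blocked at (0,2); ray(1,-1) blocked at (4,0)]
Union (19 distinct): (0,0) (0,2) (0,4) (1,1) (1,2) (1,3) (2,0) (2,1) (2,3) (2,4) (2,5) (3,1) (3,2) (3,3) (4,0) (4,2) (4,4) (5,2) (5,5)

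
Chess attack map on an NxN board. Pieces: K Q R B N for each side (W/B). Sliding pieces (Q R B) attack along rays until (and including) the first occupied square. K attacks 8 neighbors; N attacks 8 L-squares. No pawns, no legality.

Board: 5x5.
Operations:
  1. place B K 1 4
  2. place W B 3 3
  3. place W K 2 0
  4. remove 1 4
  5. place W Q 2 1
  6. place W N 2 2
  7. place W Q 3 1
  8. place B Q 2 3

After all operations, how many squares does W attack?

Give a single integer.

Answer: 20

Derivation:
Op 1: place BK@(1,4)
Op 2: place WB@(3,3)
Op 3: place WK@(2,0)
Op 4: remove (1,4)
Op 5: place WQ@(2,1)
Op 6: place WN@(2,2)
Op 7: place WQ@(3,1)
Op 8: place BQ@(2,3)
Per-piece attacks for W:
  WK@(2,0): attacks (2,1) (3,0) (1,0) (3,1) (1,1)
  WQ@(2,1): attacks (2,2) (2,0) (3,1) (1,1) (0,1) (3,2) (4,3) (3,0) (1,2) (0,3) (1,0) [ray(0,1) blocked at (2,2); ray(0,-1) blocked at (2,0); ray(1,0) blocked at (3,1)]
  WN@(2,2): attacks (3,4) (4,3) (1,4) (0,3) (3,0) (4,1) (1,0) (0,1)
  WQ@(3,1): attacks (3,2) (3,3) (3,0) (4,1) (2,1) (4,2) (4,0) (2,2) (2,0) [ray(0,1) blocked at (3,3); ray(-1,0) blocked at (2,1); ray(-1,1) blocked at (2,2); ray(-1,-1) blocked at (2,0)]
  WB@(3,3): attacks (4,4) (4,2) (2,4) (2,2) [ray(-1,-1) blocked at (2,2)]
Union (20 distinct): (0,1) (0,3) (1,0) (1,1) (1,2) (1,4) (2,0) (2,1) (2,2) (2,4) (3,0) (3,1) (3,2) (3,3) (3,4) (4,0) (4,1) (4,2) (4,3) (4,4)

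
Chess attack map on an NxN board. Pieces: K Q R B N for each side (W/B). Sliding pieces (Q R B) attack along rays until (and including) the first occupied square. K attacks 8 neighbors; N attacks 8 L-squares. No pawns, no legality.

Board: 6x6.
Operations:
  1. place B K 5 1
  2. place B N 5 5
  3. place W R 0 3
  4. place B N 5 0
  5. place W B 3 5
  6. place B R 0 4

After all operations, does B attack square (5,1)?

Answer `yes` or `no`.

Op 1: place BK@(5,1)
Op 2: place BN@(5,5)
Op 3: place WR@(0,3)
Op 4: place BN@(5,0)
Op 5: place WB@(3,5)
Op 6: place BR@(0,4)
Per-piece attacks for B:
  BR@(0,4): attacks (0,5) (0,3) (1,4) (2,4) (3,4) (4,4) (5,4) [ray(0,-1) blocked at (0,3)]
  BN@(5,0): attacks (4,2) (3,1)
  BK@(5,1): attacks (5,2) (5,0) (4,1) (4,2) (4,0)
  BN@(5,5): attacks (4,3) (3,4)
B attacks (5,1): no

Answer: no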